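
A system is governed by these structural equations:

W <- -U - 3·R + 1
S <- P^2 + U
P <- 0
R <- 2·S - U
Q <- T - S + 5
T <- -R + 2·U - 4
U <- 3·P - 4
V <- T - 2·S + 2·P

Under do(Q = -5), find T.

-8

The intervention breaks the incoming arrows to Q: Q <- T - S + 5 no longer applies, and Q = -5.
T is not downstream of the intervention, so its value is determined by the original equations.
U = 3·P - 4  [with P=0]  = -4
S = P^2 + U  [with P=0, U=-4]  = -4
R = 2·S - U  [with S=-4, U=-4]  = -4
T = -R + 2·U - 4  [with R=-4, U=-4]  = -8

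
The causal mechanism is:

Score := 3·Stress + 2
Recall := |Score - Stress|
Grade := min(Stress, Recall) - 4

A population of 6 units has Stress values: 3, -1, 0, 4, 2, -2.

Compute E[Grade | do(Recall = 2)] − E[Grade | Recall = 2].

Every unit gets Recall=2 under the intervention. Grade values become -2, -5, -4, -2, -2, -6; E[Grade|do(Recall=2)] = -3.5.
Observing Recall=2 restricts to units where Recall's equation naturally yields 2: Stress ∈ {0, -2}. In that subpopulation Grade = -4, -6, mean -5.
Difference = -3.5 − (-5) = 1.5.

1.5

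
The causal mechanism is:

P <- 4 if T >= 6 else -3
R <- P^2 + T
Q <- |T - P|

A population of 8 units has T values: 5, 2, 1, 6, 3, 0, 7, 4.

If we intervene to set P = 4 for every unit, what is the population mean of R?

The intervention sets P=4 in all 8 units regardless of T. Recomputing R per unit gives 21, 18, 17, 22, 19, 16, 23, 20; average 19.5.

19.5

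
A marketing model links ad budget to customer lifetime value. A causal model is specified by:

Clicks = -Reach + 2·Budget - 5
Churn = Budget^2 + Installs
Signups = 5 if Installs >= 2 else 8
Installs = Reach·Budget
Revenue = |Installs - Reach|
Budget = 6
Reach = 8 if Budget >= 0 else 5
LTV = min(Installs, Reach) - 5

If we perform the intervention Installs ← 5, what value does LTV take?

do(Installs=5) replaces the equation Installs = Reach·Budget with the constant Installs = 5.
Reach = 8 if Budget >= 0 else 5  [with Budget=6]  = 8
LTV = min(Installs, Reach) - 5  [with Installs=5, Reach=8]  = 0

0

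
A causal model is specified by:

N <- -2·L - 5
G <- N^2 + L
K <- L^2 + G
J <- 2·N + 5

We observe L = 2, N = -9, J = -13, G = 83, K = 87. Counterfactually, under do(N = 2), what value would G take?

Under do(N=2), the mechanism N <- -2·L - 5 is discarded; N is fixed at 2.
G = N^2 + L  [with N=2, L=2]  = 6

6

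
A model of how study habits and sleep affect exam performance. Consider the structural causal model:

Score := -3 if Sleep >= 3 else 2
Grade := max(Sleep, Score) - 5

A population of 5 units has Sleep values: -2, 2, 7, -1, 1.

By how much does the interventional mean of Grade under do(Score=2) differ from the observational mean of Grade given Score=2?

do(Score=2) breaks Score's dependence on Sleep. With Score=2 fixed, Grade across the units is -3, -3, 2, -3, -3, mean -2.
E[Grade|Score=2] averages over only the 4 units with Score=2 (Sleep = -2, 2, -1, 1): Grade = -3, -3, -3, -3, mean -3.
Difference = -2 − (-3) = 1.

1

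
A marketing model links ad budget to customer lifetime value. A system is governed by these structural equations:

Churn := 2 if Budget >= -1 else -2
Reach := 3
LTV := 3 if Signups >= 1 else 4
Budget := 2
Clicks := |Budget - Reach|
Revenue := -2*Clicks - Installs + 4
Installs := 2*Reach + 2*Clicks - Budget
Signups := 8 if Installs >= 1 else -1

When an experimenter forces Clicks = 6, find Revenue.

-24

The intervention breaks the incoming arrows to Clicks: Clicks := |Budget - Reach| no longer applies, and Clicks = 6.
Installs = 2*Reach + 2*Clicks - Budget  [with Reach=3, Clicks=6, Budget=2]  = 16
Revenue = -2*Clicks - Installs + 4  [with Clicks=6, Installs=16]  = -24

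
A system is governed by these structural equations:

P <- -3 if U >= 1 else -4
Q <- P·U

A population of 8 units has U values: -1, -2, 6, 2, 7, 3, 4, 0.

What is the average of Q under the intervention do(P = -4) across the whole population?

Every unit gets P=-4 under the intervention. Q values become 4, 8, -24, -8, -28, -12, -16, 0; E[Q|do(P=-4)] = -9.5.

-9.5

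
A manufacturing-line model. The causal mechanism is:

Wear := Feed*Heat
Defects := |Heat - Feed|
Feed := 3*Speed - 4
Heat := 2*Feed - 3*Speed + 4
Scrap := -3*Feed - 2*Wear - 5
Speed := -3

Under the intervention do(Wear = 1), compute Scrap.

Under do(Wear=1), the mechanism Wear := Feed*Heat is discarded; Wear is fixed at 1.
Feed = 3*Speed - 4  [with Speed=-3]  = -13
Scrap = -3*Feed - 2*Wear - 5  [with Feed=-13, Wear=1]  = 32

32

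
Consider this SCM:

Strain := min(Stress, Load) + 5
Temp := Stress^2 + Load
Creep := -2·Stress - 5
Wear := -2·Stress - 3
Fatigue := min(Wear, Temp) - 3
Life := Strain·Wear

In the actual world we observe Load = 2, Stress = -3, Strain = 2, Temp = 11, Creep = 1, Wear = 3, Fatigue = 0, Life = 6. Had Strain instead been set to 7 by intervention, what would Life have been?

The intervention breaks the incoming arrows to Strain: Strain := min(Stress, Load) + 5 no longer applies, and Strain = 7.
Wear = -2·Stress - 3  [with Stress=-3]  = 3
Life = Strain·Wear  [with Strain=7, Wear=3]  = 21

21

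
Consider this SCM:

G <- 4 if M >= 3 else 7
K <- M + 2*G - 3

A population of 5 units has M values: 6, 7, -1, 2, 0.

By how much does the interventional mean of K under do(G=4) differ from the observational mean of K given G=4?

-3.7

Every unit gets G=4 under the intervention. K values become 11, 12, 4, 7, 5; E[K|do(G=4)] = 7.8.
E[K|G=4] averages over only the 2 units with G=4 (M = 6, 7): K = 11, 12, mean 11.5.
Difference = 7.8 − 11.5 = -3.7.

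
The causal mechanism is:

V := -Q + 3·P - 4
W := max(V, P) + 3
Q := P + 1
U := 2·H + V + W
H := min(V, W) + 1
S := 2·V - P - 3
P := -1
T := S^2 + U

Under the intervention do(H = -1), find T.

249

do(H=-1) replaces the equation H := min(V, W) + 1 with the constant H = -1.
Q = P + 1  [with P=-1]  = 0
V = -Q + 3·P - 4  [with Q=0, P=-1]  = -7
W = max(V, P) + 3  [with V=-7, P=-1]  = 2
U = 2·H + V + W  [with H=-1, V=-7, W=2]  = -7
S = 2·V - P - 3  [with V=-7, P=-1]  = -16
T = S^2 + U  [with S=-16, U=-7]  = 249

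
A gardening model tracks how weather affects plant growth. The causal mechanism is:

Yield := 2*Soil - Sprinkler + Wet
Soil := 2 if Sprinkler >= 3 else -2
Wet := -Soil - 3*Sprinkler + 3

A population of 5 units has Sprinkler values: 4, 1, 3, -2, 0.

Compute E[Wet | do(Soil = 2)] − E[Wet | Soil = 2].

Every unit gets Soil=2 under the intervention. Wet values become -11, -2, -8, 7, 1; E[Wet|do(Soil=2)] = -2.6.
Observing Soil=2 restricts to units where Soil's equation naturally yields 2: Sprinkler ∈ {4, 3}. In that subpopulation Wet = -11, -8, mean -9.5.
Difference = -2.6 − (-9.5) = 6.9.

6.9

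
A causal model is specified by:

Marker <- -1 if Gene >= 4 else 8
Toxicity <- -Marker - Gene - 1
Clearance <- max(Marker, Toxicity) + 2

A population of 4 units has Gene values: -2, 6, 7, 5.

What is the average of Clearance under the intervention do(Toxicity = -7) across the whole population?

Under do(Toxicity=-7), Toxicity's equation is replaced by Toxicity=-7 for every unit. Per-unit Clearance: 10, 1, 1, 1. Mean = 3.25.

3.25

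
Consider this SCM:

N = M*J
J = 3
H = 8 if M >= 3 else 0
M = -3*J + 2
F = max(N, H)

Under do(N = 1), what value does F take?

1

Intervening sets N = 1 and removes its equation (N = M*J).
M = -3*J + 2  [with J=3]  = -7
H = 8 if M >= 3 else 0  [with M=-7]  = 0
F = max(N, H)  [with N=1, H=0]  = 1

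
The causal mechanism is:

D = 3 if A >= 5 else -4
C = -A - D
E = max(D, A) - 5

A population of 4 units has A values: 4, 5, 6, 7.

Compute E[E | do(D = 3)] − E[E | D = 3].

The intervention sets D=3 in all 4 units regardless of A. Recomputing E per unit gives -1, 0, 1, 2; average 0.5.
Conditioning on D=3 selects the 3 unit(s) with A ∈ {5, 6, 7}. Their E values: 0, 1, 2. Mean = 1.
Difference = 0.5 − 1 = -0.5.

-0.5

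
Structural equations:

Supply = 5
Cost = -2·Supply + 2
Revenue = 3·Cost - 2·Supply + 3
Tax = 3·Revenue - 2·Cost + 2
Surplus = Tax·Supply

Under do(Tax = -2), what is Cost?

-8

The intervention breaks the incoming arrows to Tax: Tax = 3·Revenue - 2·Cost + 2 no longer applies, and Tax = -2.
Since Cost is not a descendant of the intervened variable, it is unaffected.
Cost = -2·Supply + 2  [with Supply=5]  = -8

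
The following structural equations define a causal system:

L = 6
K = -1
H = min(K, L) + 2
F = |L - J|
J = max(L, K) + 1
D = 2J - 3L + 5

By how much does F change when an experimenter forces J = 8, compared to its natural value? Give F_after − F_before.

1

The intervention breaks the incoming arrows to J: J = max(L, K) + 1 no longer applies, and J = 8.
F = |L - J|  [with L=6, J=8]  = 2
Without intervention: J = max(L, K) + 1  [with L=6, K=-1]  = 7; F = |L - J|  [with L=6, J=7]  = 1.
Change = 2 − 1 = 1.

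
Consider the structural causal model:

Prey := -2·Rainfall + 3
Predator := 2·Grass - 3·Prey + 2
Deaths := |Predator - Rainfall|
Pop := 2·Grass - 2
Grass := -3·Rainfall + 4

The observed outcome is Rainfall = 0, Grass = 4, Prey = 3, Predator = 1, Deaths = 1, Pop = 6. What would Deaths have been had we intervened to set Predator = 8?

8

Intervening sets Predator = 8 and removes its equation (Predator := 2·Grass - 3·Prey + 2).
Deaths = |Predator - Rainfall|  [with Predator=8, Rainfall=0]  = 8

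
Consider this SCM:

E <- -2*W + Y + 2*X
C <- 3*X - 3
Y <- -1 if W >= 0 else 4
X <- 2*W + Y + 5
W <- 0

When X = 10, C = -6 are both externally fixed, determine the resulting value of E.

19

The joint intervention fixes X = 10, C = -6, removing each variable's own equation.
Y = -1 if W >= 0 else 4  [with W=0]  = -1
E = -2*W + Y + 2*X  [with W=0, Y=-1, X=10]  = 19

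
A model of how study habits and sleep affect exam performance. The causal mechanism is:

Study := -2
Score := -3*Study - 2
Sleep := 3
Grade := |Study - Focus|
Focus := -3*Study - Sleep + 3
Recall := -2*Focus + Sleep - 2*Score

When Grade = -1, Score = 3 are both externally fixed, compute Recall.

Setting Grade = -1, Score = 3 by intervention discards those variables' equations.
Focus = -3*Study - Sleep + 3  [with Study=-2, Sleep=3]  = 6
Recall = -2*Focus + Sleep - 2*Score  [with Focus=6, Sleep=3, Score=3]  = -15

-15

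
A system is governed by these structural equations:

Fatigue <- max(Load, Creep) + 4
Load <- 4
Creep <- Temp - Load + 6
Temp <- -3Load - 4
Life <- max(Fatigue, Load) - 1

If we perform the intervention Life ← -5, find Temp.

-16

Under do(Life=-5), the mechanism Life <- max(Fatigue, Load) - 1 is discarded; Life is fixed at -5.
No directed path runs from Life to Temp, so Temp keeps its natural value.
Temp = -3Load - 4  [with Load=4]  = -16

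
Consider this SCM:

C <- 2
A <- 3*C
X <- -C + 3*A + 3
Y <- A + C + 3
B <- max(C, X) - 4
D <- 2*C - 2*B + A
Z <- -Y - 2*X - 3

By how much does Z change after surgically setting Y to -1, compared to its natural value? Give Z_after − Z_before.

The intervention breaks the incoming arrows to Y: Y <- A + C + 3 no longer applies, and Y = -1.
A = 3*C  [with C=2]  = 6
X = -C + 3*A + 3  [with C=2, A=6]  = 19
Z = -Y - 2*X - 3  [with Y=-1, X=19]  = -40
Without intervention: A = 3*C  [with C=2]  = 6; X = -C + 3*A + 3  [with C=2, A=6]  = 19; Y = A + C + 3  [with A=6, C=2]  = 11; Z = -Y - 2*X - 3  [with Y=11, X=19]  = -52.
Change = -40 − (-52) = 12.

12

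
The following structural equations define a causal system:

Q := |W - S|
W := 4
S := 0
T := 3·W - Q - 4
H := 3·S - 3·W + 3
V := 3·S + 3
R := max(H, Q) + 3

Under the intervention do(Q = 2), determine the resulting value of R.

The intervention breaks the incoming arrows to Q: Q := |W - S| no longer applies, and Q = 2.
H = 3·S - 3·W + 3  [with S=0, W=4]  = -9
R = max(H, Q) + 3  [with H=-9, Q=2]  = 5

5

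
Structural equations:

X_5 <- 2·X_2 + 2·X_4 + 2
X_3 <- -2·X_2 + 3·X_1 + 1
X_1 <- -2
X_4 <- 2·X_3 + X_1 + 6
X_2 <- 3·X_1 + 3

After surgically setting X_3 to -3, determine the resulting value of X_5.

-8

do(X_3=-3) replaces the equation X_3 <- -2·X_2 + 3·X_1 + 1 with the constant X_3 = -3.
X_2 = 3·X_1 + 3  [with X_1=-2]  = -3
X_4 = 2·X_3 + X_1 + 6  [with X_3=-3, X_1=-2]  = -2
X_5 = 2·X_2 + 2·X_4 + 2  [with X_2=-3, X_4=-2]  = -8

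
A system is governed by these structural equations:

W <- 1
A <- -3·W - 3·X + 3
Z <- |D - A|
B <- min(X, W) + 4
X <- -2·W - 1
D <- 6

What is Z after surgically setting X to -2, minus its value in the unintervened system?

The intervention breaks the incoming arrows to X: X <- -2·W - 1 no longer applies, and X = -2.
A = -3·W - 3·X + 3  [with W=1, X=-2]  = 6
Z = |D - A|  [with D=6, A=6]  = 0
Without intervention: X = -2·W - 1  [with W=1]  = -3; A = -3·W - 3·X + 3  [with W=1, X=-3]  = 9; Z = |D - A|  [with D=6, A=9]  = 3.
Change = 0 − 3 = -3.

-3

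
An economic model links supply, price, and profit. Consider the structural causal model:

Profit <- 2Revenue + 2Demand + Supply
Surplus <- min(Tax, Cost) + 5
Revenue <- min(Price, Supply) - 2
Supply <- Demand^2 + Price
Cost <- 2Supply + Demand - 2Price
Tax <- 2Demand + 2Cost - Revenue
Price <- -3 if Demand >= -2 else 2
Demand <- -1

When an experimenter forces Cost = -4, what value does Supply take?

Under do(Cost=-4), the mechanism Cost <- 2Supply + Demand - 2Price is discarded; Cost is fixed at -4.
Since Supply is not a descendant of the intervened variable, it is unaffected.
Price = -3 if Demand >= -2 else 2  [with Demand=-1]  = -3
Supply = Demand^2 + Price  [with Demand=-1, Price=-3]  = -2

-2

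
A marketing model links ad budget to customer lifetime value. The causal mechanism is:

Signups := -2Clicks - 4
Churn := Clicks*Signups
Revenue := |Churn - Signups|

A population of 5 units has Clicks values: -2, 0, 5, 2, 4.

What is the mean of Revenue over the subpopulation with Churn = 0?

Conditioning on Churn=0 selects the 2 unit(s) with Clicks ∈ {-2, 0}. Their Revenue values: 0, 4. Mean = 2.

2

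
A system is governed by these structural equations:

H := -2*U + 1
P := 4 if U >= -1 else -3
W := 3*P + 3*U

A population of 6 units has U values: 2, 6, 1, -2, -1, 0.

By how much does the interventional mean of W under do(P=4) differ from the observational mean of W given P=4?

Every unit gets P=4 under the intervention. W values become 18, 30, 15, 6, 9, 12; E[W|do(P=4)] = 15.
Conditioning on P=4 selects the 5 unit(s) with U ∈ {2, 6, 1, -1, 0}. Their W values: 18, 30, 15, 9, 12. Mean = 16.8.
Difference = 15 − 16.8 = -1.8.

-1.8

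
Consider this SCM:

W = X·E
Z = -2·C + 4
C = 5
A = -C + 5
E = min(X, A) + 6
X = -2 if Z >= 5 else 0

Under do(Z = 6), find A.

The intervention breaks the incoming arrows to Z: Z = -2·C + 4 no longer applies, and Z = 6.
Since A is not a descendant of the intervened variable, it is unaffected.
A = -C + 5  [with C=5]  = 0

0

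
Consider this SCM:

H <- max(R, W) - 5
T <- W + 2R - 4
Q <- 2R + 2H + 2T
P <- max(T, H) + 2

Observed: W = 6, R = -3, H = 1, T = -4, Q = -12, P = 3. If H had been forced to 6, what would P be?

8

The intervention breaks the incoming arrows to H: H <- max(R, W) - 5 no longer applies, and H = 6.
T = W + 2R - 4  [with W=6, R=-3]  = -4
P = max(T, H) + 2  [with T=-4, H=6]  = 8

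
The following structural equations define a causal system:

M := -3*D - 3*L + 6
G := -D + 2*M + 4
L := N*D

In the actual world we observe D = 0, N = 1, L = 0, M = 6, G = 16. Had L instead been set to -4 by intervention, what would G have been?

do(L=-4) replaces the equation L := N*D with the constant L = -4.
M = -3*D - 3*L + 6  [with D=0, L=-4]  = 18
G = -D + 2*M + 4  [with D=0, M=18]  = 40

40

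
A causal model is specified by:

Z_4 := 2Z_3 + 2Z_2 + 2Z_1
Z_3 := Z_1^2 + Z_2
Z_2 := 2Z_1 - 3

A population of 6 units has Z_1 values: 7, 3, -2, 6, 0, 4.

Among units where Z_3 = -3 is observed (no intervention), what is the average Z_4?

-18

E[Z_4|Z_3=-3] averages over only the 2 units with Z_3=-3 (Z_1 = -2, 0): Z_4 = -24, -12, mean -18.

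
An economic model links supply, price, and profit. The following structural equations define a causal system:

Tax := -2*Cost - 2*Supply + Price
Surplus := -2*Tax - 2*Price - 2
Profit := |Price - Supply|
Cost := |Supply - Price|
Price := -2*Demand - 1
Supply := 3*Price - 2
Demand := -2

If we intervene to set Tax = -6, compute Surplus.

4

Under do(Tax=-6), the mechanism Tax := -2*Cost - 2*Supply + Price is discarded; Tax is fixed at -6.
Price = -2*Demand - 1  [with Demand=-2]  = 3
Surplus = -2*Tax - 2*Price - 2  [with Tax=-6, Price=3]  = 4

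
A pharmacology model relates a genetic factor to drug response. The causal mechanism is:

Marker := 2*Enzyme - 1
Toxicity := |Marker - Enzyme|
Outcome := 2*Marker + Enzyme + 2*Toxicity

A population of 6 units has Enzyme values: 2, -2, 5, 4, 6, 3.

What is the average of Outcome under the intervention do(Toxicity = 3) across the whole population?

The intervention sets Toxicity=3 in all 6 units regardless of Enzyme. Recomputing Outcome per unit gives 14, -6, 29, 24, 34, 19; average 19.

19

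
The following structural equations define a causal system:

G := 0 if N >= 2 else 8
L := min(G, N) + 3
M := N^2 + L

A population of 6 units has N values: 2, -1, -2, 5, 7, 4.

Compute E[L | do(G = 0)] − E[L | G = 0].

-0.5

The intervention sets G=0 in all 6 units regardless of N. Recomputing L per unit gives 3, 2, 1, 3, 3, 3; average 2.5.
Observing G=0 restricts to units where G's equation naturally yields 0: N ∈ {2, 5, 7, 4}. In that subpopulation L = 3, 3, 3, 3, mean 3.
Difference = 2.5 − 3 = -0.5.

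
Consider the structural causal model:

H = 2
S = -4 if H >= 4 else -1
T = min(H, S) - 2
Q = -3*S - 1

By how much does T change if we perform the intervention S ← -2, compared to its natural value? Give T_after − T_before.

-1

The intervention breaks the incoming arrows to S: S = -4 if H >= 4 else -1 no longer applies, and S = -2.
T = min(H, S) - 2  [with H=2, S=-2]  = -4
Without intervention: S = -4 if H >= 4 else -1  [with H=2]  = -1; T = min(H, S) - 2  [with H=2, S=-1]  = -3.
Change = -4 − (-3) = -1.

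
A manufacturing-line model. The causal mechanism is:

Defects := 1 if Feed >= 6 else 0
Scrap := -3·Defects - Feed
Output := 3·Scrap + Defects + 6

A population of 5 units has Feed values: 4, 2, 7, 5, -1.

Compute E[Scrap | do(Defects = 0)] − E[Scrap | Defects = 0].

-0.9

do(Defects=0) breaks Defects's dependence on Feed. With Defects=0 fixed, Scrap across the units is -4, -2, -7, -5, 1, mean -3.4.
Observing Defects=0 restricts to units where Defects's equation naturally yields 0: Feed ∈ {4, 2, 5, -1}. In that subpopulation Scrap = -4, -2, -5, 1, mean -2.5.
Difference = -3.4 − (-2.5) = -0.9.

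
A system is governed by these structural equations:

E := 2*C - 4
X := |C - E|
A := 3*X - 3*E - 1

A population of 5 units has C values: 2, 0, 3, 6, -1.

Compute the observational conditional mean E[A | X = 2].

-7

Observing X=2 restricts to units where X's equation naturally yields 2: C ∈ {2, 6}. In that subpopulation A = 5, -19, mean -7.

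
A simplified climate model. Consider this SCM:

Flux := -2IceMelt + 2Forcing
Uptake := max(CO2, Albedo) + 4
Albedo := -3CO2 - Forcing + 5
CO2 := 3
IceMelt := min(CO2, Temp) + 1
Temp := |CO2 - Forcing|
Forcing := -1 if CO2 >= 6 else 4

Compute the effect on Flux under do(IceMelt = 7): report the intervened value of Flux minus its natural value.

-10

Under do(IceMelt=7), the mechanism IceMelt := min(CO2, Temp) + 1 is discarded; IceMelt is fixed at 7.
Forcing = -1 if CO2 >= 6 else 4  [with CO2=3]  = 4
Flux = -2IceMelt + 2Forcing  [with IceMelt=7, Forcing=4]  = -6
Without intervention: Forcing = -1 if CO2 >= 6 else 4  [with CO2=3]  = 4; Temp = |CO2 - Forcing|  [with CO2=3, Forcing=4]  = 1; IceMelt = min(CO2, Temp) + 1  [with CO2=3, Temp=1]  = 2; Flux = -2IceMelt + 2Forcing  [with IceMelt=2, Forcing=4]  = 4.
Change = -6 − 4 = -10.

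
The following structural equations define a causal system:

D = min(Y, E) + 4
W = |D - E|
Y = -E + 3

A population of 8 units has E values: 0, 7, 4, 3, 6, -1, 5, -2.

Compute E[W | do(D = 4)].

2.75

The intervention sets D=4 in all 8 units regardless of E. Recomputing W per unit gives 4, 3, 0, 1, 2, 5, 1, 6; average 2.75.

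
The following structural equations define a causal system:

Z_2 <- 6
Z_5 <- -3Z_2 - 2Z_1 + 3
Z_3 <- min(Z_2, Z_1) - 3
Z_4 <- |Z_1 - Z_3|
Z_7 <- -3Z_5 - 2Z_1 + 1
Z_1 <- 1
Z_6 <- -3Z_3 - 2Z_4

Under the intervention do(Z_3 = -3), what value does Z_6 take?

The intervention breaks the incoming arrows to Z_3: Z_3 <- min(Z_2, Z_1) - 3 no longer applies, and Z_3 = -3.
Z_4 = |Z_1 - Z_3|  [with Z_1=1, Z_3=-3]  = 4
Z_6 = -3Z_3 - 2Z_4  [with Z_3=-3, Z_4=4]  = 1

1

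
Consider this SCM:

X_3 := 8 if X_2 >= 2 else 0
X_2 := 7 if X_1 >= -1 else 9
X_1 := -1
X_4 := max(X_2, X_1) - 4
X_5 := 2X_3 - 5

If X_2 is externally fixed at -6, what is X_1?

-1

Under do(X_2=-6), the mechanism X_2 := 7 if X_1 >= -1 else 9 is discarded; X_2 is fixed at -6.
X_1 is not downstream of the intervention, so its value is determined by the original equations.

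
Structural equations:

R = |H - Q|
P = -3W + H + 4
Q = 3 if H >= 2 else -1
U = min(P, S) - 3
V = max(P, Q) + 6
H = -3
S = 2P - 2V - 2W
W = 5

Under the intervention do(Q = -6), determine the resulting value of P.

Under do(Q=-6), the mechanism Q = 3 if H >= 2 else -1 is discarded; Q is fixed at -6.
Since P is not a descendant of the intervened variable, it is unaffected.
P = -3W + H + 4  [with W=5, H=-3]  = -14

-14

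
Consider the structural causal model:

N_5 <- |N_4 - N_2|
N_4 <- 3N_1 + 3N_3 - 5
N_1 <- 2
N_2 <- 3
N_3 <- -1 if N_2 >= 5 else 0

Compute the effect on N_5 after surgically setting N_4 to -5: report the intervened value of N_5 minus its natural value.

Intervening sets N_4 = -5 and removes its equation (N_4 <- 3N_1 + 3N_3 - 5).
N_5 = |N_4 - N_2|  [with N_4=-5, N_2=3]  = 8
Without intervention: N_3 = -1 if N_2 >= 5 else 0  [with N_2=3]  = 0; N_4 = 3N_1 + 3N_3 - 5  [with N_1=2, N_3=0]  = 1; N_5 = |N_4 - N_2|  [with N_4=1, N_2=3]  = 2.
Change = 8 − 2 = 6.

6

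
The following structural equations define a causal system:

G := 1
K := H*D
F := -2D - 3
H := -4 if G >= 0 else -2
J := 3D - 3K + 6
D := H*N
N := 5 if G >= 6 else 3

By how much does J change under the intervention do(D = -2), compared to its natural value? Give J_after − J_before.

150

Under do(D=-2), the mechanism D := H*N is discarded; D is fixed at -2.
H = -4 if G >= 0 else -2  [with G=1]  = -4
K = H*D  [with H=-4, D=-2]  = 8
J = 3D - 3K + 6  [with D=-2, K=8]  = -24
Without intervention: H = -4 if G >= 0 else -2  [with G=1]  = -4; N = 5 if G >= 6 else 3  [with G=1]  = 3; D = H*N  [with H=-4, N=3]  = -12; K = H*D  [with H=-4, D=-12]  = 48; J = 3D - 3K + 6  [with D=-12, K=48]  = -174.
Change = -24 − (-174) = 150.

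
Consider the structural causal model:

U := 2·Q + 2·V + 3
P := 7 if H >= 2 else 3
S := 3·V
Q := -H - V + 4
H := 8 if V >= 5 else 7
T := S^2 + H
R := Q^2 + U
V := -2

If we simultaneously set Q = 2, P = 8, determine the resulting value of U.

3

The joint intervention fixes Q = 2, P = 8, removing each variable's own equation.
U = 2·Q + 2·V + 3  [with Q=2, V=-2]  = 3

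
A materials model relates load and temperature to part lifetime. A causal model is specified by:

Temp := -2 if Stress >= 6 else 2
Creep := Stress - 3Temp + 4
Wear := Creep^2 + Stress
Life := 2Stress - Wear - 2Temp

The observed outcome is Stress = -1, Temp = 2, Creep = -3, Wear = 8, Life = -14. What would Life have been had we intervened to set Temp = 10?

do(Temp=10) replaces the equation Temp := -2 if Stress >= 6 else 2 with the constant Temp = 10.
Creep = Stress - 3Temp + 4  [with Stress=-1, Temp=10]  = -27
Wear = Creep^2 + Stress  [with Creep=-27, Stress=-1]  = 728
Life = 2Stress - Wear - 2Temp  [with Stress=-1, Wear=728, Temp=10]  = -750

-750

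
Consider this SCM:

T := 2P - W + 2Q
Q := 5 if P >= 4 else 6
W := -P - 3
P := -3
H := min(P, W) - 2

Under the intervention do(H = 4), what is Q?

6

The intervention breaks the incoming arrows to H: H := min(P, W) - 2 no longer applies, and H = 4.
Q is not downstream of the intervention, so its value is determined by the original equations.
Q = 5 if P >= 4 else 6  [with P=-3]  = 6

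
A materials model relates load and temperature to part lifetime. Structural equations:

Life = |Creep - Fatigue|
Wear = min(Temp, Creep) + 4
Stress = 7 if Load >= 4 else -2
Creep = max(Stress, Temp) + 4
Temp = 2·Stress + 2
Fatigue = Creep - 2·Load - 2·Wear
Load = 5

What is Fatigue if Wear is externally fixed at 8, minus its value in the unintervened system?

The intervention breaks the incoming arrows to Wear: Wear = min(Temp, Creep) + 4 no longer applies, and Wear = 8.
Stress = 7 if Load >= 4 else -2  [with Load=5]  = 7
Temp = 2·Stress + 2  [with Stress=7]  = 16
Creep = max(Stress, Temp) + 4  [with Stress=7, Temp=16]  = 20
Fatigue = Creep - 2·Load - 2·Wear  [with Creep=20, Load=5, Wear=8]  = -6
Without intervention: Stress = 7 if Load >= 4 else -2  [with Load=5]  = 7; Temp = 2·Stress + 2  [with Stress=7]  = 16; Creep = max(Stress, Temp) + 4  [with Stress=7, Temp=16]  = 20; Wear = min(Temp, Creep) + 4  [with Temp=16, Creep=20]  = 20; Fatigue = Creep - 2·Load - 2·Wear  [with Creep=20, Load=5, Wear=20]  = -30.
Change = -6 − (-30) = 24.

24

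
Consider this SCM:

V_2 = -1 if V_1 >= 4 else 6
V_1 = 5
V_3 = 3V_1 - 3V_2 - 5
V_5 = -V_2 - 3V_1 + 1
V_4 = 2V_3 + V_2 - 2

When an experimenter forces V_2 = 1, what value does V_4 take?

13

Under do(V_2=1), the mechanism V_2 = -1 if V_1 >= 4 else 6 is discarded; V_2 is fixed at 1.
V_3 = 3V_1 - 3V_2 - 5  [with V_1=5, V_2=1]  = 7
V_4 = 2V_3 + V_2 - 2  [with V_3=7, V_2=1]  = 13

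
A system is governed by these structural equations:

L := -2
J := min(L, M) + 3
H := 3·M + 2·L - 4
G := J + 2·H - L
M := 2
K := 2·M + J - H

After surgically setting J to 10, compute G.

8

The intervention breaks the incoming arrows to J: J := min(L, M) + 3 no longer applies, and J = 10.
H = 3·M + 2·L - 4  [with M=2, L=-2]  = -2
G = J + 2·H - L  [with J=10, H=-2, L=-2]  = 8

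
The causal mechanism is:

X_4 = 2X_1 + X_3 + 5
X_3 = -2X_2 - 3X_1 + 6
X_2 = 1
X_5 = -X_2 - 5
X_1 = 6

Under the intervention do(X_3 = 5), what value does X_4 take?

22

The intervention breaks the incoming arrows to X_3: X_3 = -2X_2 - 3X_1 + 6 no longer applies, and X_3 = 5.
X_4 = 2X_1 + X_3 + 5  [with X_1=6, X_3=5]  = 22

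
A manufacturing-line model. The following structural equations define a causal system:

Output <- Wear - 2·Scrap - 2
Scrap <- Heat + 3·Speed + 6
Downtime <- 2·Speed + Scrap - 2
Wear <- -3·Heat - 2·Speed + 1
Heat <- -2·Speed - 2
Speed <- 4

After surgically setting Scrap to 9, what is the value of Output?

3

Intervening sets Scrap = 9 and removes its equation (Scrap <- Heat + 3·Speed + 6).
Heat = -2·Speed - 2  [with Speed=4]  = -10
Wear = -3·Heat - 2·Speed + 1  [with Heat=-10, Speed=4]  = 23
Output = Wear - 2·Scrap - 2  [with Wear=23, Scrap=9]  = 3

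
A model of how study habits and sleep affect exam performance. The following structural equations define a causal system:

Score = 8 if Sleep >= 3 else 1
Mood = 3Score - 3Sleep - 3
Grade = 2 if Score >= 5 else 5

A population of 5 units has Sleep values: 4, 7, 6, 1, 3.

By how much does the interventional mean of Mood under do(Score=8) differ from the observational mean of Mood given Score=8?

2.4

Under do(Score=8), Score's equation is replaced by Score=8 for every unit. Per-unit Mood: 9, 0, 3, 18, 12. Mean = 8.4.
E[Mood|Score=8] averages over only the 4 units with Score=8 (Sleep = 4, 7, 6, 3): Mood = 9, 0, 3, 12, mean 6.
Difference = 8.4 − 6 = 2.4.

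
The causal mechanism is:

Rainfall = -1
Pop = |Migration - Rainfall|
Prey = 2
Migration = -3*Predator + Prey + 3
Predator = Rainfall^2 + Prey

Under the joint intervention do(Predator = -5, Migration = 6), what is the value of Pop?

7

Setting Predator = -5, Migration = 6 by intervention discards those variables' equations.
Pop = |Migration - Rainfall|  [with Migration=6, Rainfall=-1]  = 7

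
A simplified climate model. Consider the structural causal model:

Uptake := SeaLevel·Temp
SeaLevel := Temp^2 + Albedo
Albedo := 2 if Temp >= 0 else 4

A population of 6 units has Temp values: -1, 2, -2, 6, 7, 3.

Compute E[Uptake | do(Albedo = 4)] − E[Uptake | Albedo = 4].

do(Albedo=4) breaks Albedo's dependence on Temp. With Albedo=4 fixed, Uptake across the units is -5, 16, -16, 240, 371, 39, mean 107.5.
Observing Albedo=4 restricts to units where Albedo's equation naturally yields 4: Temp ∈ {-1, -2}. In that subpopulation Uptake = -5, -16, mean -10.5.
Difference = 107.5 − (-10.5) = 118.

118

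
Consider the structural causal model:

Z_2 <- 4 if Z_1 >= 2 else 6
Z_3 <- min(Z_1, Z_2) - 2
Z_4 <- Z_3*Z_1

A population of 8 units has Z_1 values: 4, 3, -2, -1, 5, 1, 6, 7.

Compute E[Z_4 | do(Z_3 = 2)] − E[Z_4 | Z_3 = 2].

do(Z_3=2) breaks Z_3's dependence on Z_1. With Z_3=2 fixed, Z_4 across the units is 8, 6, -4, -2, 10, 2, 12, 14, mean 5.75.
Conditioning on Z_3=2 selects the 4 unit(s) with Z_1 ∈ {4, 5, 6, 7}. Their Z_4 values: 8, 10, 12, 14. Mean = 11.
Difference = 5.75 − 11 = -5.25.

-5.25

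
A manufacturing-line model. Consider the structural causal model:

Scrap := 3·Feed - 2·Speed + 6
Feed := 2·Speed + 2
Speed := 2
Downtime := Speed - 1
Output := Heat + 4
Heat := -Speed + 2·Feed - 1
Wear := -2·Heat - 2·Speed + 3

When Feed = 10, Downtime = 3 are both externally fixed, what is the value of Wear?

Under do(Feed = 10, Downtime = 3), each intervened variable's structural equation is replaced by its fixed value.
Heat = -Speed + 2·Feed - 1  [with Speed=2, Feed=10]  = 17
Wear = -2·Heat - 2·Speed + 3  [with Heat=17, Speed=2]  = -35

-35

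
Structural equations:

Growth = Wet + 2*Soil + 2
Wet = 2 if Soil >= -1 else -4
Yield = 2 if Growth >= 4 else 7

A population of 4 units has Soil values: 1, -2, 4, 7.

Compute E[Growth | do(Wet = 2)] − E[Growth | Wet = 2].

do(Wet=2) breaks Wet's dependence on Soil. With Wet=2 fixed, Growth across the units is 6, 0, 12, 18, mean 9.
E[Growth|Wet=2] averages over only the 3 units with Wet=2 (Soil = 1, 4, 7): Growth = 6, 12, 18, mean 12.
Difference = 9 − 12 = -3.

-3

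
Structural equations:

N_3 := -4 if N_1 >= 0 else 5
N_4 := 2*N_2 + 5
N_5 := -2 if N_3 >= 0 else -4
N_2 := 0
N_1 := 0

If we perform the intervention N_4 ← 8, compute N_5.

Intervening sets N_4 = 8 and removes its equation (N_4 := 2*N_2 + 5).
No directed path runs from N_4 to N_5, so N_5 keeps its natural value.
N_3 = -4 if N_1 >= 0 else 5  [with N_1=0]  = -4
N_5 = -2 if N_3 >= 0 else -4  [with N_3=-4]  = -4

-4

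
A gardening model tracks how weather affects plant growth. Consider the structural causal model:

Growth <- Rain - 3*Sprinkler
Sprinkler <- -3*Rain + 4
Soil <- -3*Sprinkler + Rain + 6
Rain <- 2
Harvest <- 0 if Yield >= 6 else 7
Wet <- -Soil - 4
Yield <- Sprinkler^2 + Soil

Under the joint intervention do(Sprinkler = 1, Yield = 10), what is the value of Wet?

-9

The joint intervention fixes Sprinkler = 1, Yield = 10, removing each variable's own equation.
Soil = -3*Sprinkler + Rain + 6  [with Sprinkler=1, Rain=2]  = 5
Wet = -Soil - 4  [with Soil=5]  = -9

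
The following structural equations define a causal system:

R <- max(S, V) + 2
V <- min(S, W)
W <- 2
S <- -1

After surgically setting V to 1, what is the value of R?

3

The intervention breaks the incoming arrows to V: V <- min(S, W) no longer applies, and V = 1.
R = max(S, V) + 2  [with S=-1, V=1]  = 3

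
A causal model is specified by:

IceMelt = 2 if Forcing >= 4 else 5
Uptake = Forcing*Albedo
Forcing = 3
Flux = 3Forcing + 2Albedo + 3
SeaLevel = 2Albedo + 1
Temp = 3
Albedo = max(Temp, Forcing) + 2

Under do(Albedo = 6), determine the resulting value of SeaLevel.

Intervening sets Albedo = 6 and removes its equation (Albedo = max(Temp, Forcing) + 2).
SeaLevel = 2Albedo + 1  [with Albedo=6]  = 13

13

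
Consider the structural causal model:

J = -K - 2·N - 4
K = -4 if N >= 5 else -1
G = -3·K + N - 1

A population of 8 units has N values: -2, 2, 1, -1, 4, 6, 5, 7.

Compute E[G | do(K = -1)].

4.75

The intervention sets K=-1 in all 8 units regardless of N. Recomputing G per unit gives 0, 4, 3, 1, 6, 8, 7, 9; average 4.75.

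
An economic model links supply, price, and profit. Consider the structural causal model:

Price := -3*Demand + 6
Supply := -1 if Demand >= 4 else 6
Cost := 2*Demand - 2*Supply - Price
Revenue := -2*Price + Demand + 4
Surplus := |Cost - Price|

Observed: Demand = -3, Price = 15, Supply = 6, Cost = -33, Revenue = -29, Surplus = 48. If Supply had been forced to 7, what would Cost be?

The intervention breaks the incoming arrows to Supply: Supply := -1 if Demand >= 4 else 6 no longer applies, and Supply = 7.
Price = -3*Demand + 6  [with Demand=-3]  = 15
Cost = 2*Demand - 2*Supply - Price  [with Demand=-3, Supply=7, Price=15]  = -35

-35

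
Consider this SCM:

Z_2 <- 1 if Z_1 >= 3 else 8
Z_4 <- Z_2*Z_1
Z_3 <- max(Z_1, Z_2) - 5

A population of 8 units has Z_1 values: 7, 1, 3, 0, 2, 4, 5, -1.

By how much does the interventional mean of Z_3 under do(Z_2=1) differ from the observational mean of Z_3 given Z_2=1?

do(Z_2=1) breaks Z_2's dependence on Z_1. With Z_2=1 fixed, Z_3 across the units is 2, -4, -2, -4, -3, -1, 0, -4, mean -2.
E[Z_3|Z_2=1] averages over only the 4 units with Z_2=1 (Z_1 = 7, 3, 4, 5): Z_3 = 2, -2, -1, 0, mean -0.25.
Difference = -2 − (-0.25) = -1.75.

-1.75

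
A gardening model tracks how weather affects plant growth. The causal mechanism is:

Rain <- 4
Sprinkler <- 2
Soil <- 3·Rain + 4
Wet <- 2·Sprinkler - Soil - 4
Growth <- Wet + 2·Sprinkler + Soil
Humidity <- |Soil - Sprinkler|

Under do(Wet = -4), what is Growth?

16

Intervening sets Wet = -4 and removes its equation (Wet <- 2·Sprinkler - Soil - 4).
Soil = 3·Rain + 4  [with Rain=4]  = 16
Growth = Wet + 2·Sprinkler + Soil  [with Wet=-4, Sprinkler=2, Soil=16]  = 16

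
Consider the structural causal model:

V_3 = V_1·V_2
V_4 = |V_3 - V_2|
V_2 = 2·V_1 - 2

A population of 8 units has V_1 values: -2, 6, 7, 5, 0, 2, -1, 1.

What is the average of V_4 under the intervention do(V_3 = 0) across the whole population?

The intervention sets V_3=0 in all 8 units regardless of V_1. Recomputing V_4 per unit gives 6, 10, 12, 8, 2, 2, 4, 0; average 5.5.

5.5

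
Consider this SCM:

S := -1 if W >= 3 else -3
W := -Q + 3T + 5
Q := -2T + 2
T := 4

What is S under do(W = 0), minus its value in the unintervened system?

-2

The intervention breaks the incoming arrows to W: W := -Q + 3T + 5 no longer applies, and W = 0.
S = -1 if W >= 3 else -3  [with W=0]  = -3
Without intervention: Q = -2T + 2  [with T=4]  = -6; W = -Q + 3T + 5  [with Q=-6, T=4]  = 23; S = -1 if W >= 3 else -3  [with W=23]  = -1.
Change = -3 − (-1) = -2.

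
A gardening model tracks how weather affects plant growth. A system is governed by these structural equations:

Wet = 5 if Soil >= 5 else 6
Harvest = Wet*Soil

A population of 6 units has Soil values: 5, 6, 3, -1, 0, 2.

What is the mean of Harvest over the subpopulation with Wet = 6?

E[Harvest|Wet=6] averages over only the 4 units with Wet=6 (Soil = 3, -1, 0, 2): Harvest = 18, -6, 0, 12, mean 6.

6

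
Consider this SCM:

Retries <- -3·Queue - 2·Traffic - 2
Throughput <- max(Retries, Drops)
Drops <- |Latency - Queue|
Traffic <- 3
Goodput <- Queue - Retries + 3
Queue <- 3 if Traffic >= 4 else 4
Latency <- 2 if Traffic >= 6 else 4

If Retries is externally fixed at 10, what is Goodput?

-3

Under do(Retries=10), the mechanism Retries <- -3·Queue - 2·Traffic - 2 is discarded; Retries is fixed at 10.
Queue = 3 if Traffic >= 4 else 4  [with Traffic=3]  = 4
Goodput = Queue - Retries + 3  [with Queue=4, Retries=10]  = -3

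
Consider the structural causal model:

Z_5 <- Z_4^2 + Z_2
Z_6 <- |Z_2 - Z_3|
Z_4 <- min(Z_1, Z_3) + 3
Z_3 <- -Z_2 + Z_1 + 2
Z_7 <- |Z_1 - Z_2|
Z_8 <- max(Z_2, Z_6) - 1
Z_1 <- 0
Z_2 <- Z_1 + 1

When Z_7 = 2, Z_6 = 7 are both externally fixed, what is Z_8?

6

Under do(Z_7 = 2, Z_6 = 7), each intervened variable's structural equation is replaced by its fixed value.
Z_2 = Z_1 + 1  [with Z_1=0]  = 1
Z_8 = max(Z_2, Z_6) - 1  [with Z_2=1, Z_6=7]  = 6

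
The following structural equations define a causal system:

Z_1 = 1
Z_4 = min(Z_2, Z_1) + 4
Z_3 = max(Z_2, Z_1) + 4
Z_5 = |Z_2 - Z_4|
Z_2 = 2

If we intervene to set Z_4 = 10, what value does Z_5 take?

Intervening sets Z_4 = 10 and removes its equation (Z_4 = min(Z_2, Z_1) + 4).
Z_5 = |Z_2 - Z_4|  [with Z_2=2, Z_4=10]  = 8

8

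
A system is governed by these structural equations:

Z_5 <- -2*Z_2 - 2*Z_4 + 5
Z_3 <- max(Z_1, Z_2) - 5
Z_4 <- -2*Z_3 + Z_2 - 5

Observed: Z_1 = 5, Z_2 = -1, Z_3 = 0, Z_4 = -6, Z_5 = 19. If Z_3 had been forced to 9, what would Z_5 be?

do(Z_3=9) replaces the equation Z_3 <- max(Z_1, Z_2) - 5 with the constant Z_3 = 9.
Z_4 = -2*Z_3 + Z_2 - 5  [with Z_3=9, Z_2=-1]  = -24
Z_5 = -2*Z_2 - 2*Z_4 + 5  [with Z_2=-1, Z_4=-24]  = 55

55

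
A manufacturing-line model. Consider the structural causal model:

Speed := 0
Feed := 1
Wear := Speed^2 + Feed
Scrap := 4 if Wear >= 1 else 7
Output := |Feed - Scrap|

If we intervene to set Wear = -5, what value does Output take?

do(Wear=-5) replaces the equation Wear := Speed^2 + Feed with the constant Wear = -5.
Scrap = 4 if Wear >= 1 else 7  [with Wear=-5]  = 7
Output = |Feed - Scrap|  [with Feed=1, Scrap=7]  = 6

6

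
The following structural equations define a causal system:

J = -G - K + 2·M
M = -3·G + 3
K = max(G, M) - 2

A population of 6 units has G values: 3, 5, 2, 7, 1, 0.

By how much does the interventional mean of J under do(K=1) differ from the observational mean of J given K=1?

do(K=1) breaks K's dependence on G. With K=1 fixed, J across the units is -16, -30, -9, -44, -2, 5, mean -16.
Conditioning on K=1 selects the 2 unit(s) with G ∈ {3, 0}. Their J values: -16, 5. Mean = -5.5.
Difference = -16 − (-5.5) = -10.5.

-10.5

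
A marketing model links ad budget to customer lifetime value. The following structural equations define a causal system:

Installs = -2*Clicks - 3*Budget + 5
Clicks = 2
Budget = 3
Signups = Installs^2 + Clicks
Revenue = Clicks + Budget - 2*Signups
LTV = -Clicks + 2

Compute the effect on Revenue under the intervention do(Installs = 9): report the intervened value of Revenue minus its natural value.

do(Installs=9) replaces the equation Installs = -2*Clicks - 3*Budget + 5 with the constant Installs = 9.
Signups = Installs^2 + Clicks  [with Installs=9, Clicks=2]  = 83
Revenue = Clicks + Budget - 2*Signups  [with Clicks=2, Budget=3, Signups=83]  = -161
Without intervention: Installs = -2*Clicks - 3*Budget + 5  [with Clicks=2, Budget=3]  = -8; Signups = Installs^2 + Clicks  [with Installs=-8, Clicks=2]  = 66; Revenue = Clicks + Budget - 2*Signups  [with Clicks=2, Budget=3, Signups=66]  = -127.
Change = -161 − (-127) = -34.

-34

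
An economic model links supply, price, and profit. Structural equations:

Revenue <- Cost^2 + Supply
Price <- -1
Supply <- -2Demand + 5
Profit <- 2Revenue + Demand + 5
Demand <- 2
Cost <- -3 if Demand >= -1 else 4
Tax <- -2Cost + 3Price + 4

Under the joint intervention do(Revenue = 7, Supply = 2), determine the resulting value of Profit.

The joint intervention fixes Revenue = 7, Supply = 2, removing each variable's own equation.
Profit = 2Revenue + Demand + 5  [with Revenue=7, Demand=2]  = 21

21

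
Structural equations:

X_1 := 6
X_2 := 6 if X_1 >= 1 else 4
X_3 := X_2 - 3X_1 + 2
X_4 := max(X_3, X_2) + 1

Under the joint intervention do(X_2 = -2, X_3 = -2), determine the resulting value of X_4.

-1

Setting X_2 = -2, X_3 = -2 by intervention discards those variables' equations.
X_4 = max(X_3, X_2) + 1  [with X_3=-2, X_2=-2]  = -1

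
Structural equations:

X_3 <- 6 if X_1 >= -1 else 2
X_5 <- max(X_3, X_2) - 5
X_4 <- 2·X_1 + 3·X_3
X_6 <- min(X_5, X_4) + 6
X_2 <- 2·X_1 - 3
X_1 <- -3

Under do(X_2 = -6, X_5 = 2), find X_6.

Setting X_2 = -6, X_5 = 2 by intervention discards those variables' equations.
X_3 = 6 if X_1 >= -1 else 2  [with X_1=-3]  = 2
X_4 = 2·X_1 + 3·X_3  [with X_1=-3, X_3=2]  = 0
X_6 = min(X_5, X_4) + 6  [with X_5=2, X_4=0]  = 6

6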